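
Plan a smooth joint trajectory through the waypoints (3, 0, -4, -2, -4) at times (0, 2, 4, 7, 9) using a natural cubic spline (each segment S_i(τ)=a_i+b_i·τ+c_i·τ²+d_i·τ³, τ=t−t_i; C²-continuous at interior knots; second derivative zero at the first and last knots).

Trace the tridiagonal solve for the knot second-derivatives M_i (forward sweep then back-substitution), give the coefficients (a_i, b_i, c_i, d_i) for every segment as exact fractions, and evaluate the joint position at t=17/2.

Δ: Δ0=-3/2, Δ1=-2, Δ2=2/3, Δ3=-1
row 1: diag=8, rhs=-3; c'=1/4, d'=-3/8
row 2: denom=10−2·1/4=19/2; d'=(16−2·-3/8)/(19/2)=67/38
row 3: denom=10−3·6/19=172/19; d'=(-10−3·67/38)/(172/19)=-581/344
back: M3=-581/344
back: M2=67/38−6/19·-581/344=395/172
back: M1=-3/8−1/4·395/172=-653/688
M: M0=0, M1=-653/688, M2=395/172, M3=-581/344, M4=0
seg 0: a=3, c=M0/2=0, d=(M1−M0)/(6·2)=-653/8256, b=Δ0−h0·(2M0+M1)/6=-2443/2064
seg 1: a=0, c=M1/2=-653/1376, d=(M2−M1)/(6·2)=2233/8256, b=Δ1−h1·(2M1+M2)/6=-2201/1032
seg 2: a=-4, c=M2/2=395/344, d=(M3−M2)/(6·3)=-457/2064, b=Δ2−h2·(2M2+M3)/6=-1621/2064
seg 3: a=-2, c=M3/2=-581/688, d=(M4−M3)/(6·2)=581/4128, b=Δ3−h3·(2M3+M4)/6=65/516
t_q=17/2 → seg 3, τ=3/2; S=-2+65/516·τ+-581/688·τ²+581/4128·τ³=-35623/11008

  seg 0: a=3 b=-2443/2064 c=0 d=-653/8256
  seg 1: a=0 b=-2201/1032 c=-653/1376 d=2233/8256
  seg 2: a=-4 b=-1621/2064 c=395/344 d=-457/2064
  seg 3: a=-2 b=65/516 c=-581/688 d=581/4128
S(17/2) = -35623/11008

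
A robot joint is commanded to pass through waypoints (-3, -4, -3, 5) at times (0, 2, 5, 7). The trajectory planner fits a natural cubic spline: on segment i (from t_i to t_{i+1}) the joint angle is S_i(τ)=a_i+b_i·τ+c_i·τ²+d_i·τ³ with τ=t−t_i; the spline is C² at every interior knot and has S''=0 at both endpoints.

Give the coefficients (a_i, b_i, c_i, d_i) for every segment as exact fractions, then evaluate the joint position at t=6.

  seg 0: a=-3 b=-241/546 c=0 d=-4/273
  seg 1: a=-4 b=-337/546 c=-8/91 d=17/126
  seg 2: a=-3 b=682/273 c=205/182 d=-205/1092
S(6) = 159/364

Δ: Δ0=-1/2, Δ1=1/3, Δ2=4
row 1: diag=10, rhs=5; c'=3/10, d'=1/2
row 2: denom=10−3·3/10=91/10; d'=(22−3·1/2)/(91/10)=205/91
back: M2=205/91
back: M1=1/2−3/10·205/91=-16/91
M: M0=0, M1=-16/91, M2=205/91, M3=0
seg 0: a=-3, c=M0/2=0, d=(M1−M0)/(6·2)=-4/273, b=Δ0−h0·(2M0+M1)/6=-241/546
seg 1: a=-4, c=M1/2=-8/91, d=(M2−M1)/(6·3)=17/126, b=Δ1−h1·(2M1+M2)/6=-337/546
seg 2: a=-3, c=M2/2=205/182, d=(M3−M2)/(6·2)=-205/1092, b=Δ2−h2·(2M2+M3)/6=682/273
t_q=6 → seg 2, τ=1; S=-3+682/273·τ+205/182·τ²+-205/1092·τ³=159/364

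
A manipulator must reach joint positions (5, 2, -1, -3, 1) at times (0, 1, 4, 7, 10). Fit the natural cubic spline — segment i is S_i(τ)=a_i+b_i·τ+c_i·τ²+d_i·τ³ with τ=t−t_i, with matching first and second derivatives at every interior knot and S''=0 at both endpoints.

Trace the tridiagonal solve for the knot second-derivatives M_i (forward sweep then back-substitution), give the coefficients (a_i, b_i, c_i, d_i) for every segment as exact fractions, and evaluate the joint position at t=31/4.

Δ: Δ0=-3, Δ1=-1, Δ2=-2/3, Δ3=4/3
row 1: diag=8, rhs=12; c'=3/8, d'=3/2
row 2: denom=12−3·3/8=87/8; d'=(2−3·3/2)/(87/8)=-20/87
row 3: denom=12−3·8/29=324/29; d'=(12−3·-20/87)/(324/29)=92/81
back: M3=92/81
back: M2=-20/87−8/29·92/81=-44/81
back: M1=3/2−3/8·-44/81=46/27
M: M0=0, M1=46/27, M2=-44/81, M3=92/81, M4=0
seg 0: a=5, c=M0/2=0, d=(M1−M0)/(6·1)=23/81, b=Δ0−h0·(2M0+M1)/6=-266/81
seg 1: a=2, c=M1/2=23/27, d=(M2−M1)/(6·3)=-91/729, b=Δ1−h1·(2M1+M2)/6=-197/81
seg 2: a=-1, c=M2/2=-22/81, d=(M3−M2)/(6·3)=68/729, b=Δ2−h2·(2M2+M3)/6=-56/81
seg 3: a=-3, c=M3/2=46/81, d=(M4−M3)/(6·3)=-46/729, b=Δ3−h3·(2M3+M4)/6=16/81
t_q=31/4 → seg 3, τ=3/4; S=-3+16/81·τ+46/81·τ²+-46/729·τ³=-737/288

  seg 0: a=5 b=-266/81 c=0 d=23/81
  seg 1: a=2 b=-197/81 c=23/27 d=-91/729
  seg 2: a=-1 b=-56/81 c=-22/81 d=68/729
  seg 3: a=-3 b=16/81 c=46/81 d=-46/729
S(31/4) = -737/288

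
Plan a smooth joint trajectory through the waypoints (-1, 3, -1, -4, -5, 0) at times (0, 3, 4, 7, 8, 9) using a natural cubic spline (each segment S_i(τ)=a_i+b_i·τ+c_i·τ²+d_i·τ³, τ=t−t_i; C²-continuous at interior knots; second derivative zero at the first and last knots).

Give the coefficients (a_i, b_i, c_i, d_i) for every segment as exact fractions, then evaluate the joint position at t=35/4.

Δ: Δ0=4/3, Δ1=-4, Δ2=-1, Δ3=-1, Δ4=5
row 1: diag=8, rhs=-32; c'=1/8, d'=-4
row 2: denom=8−1·1/8=63/8; d'=(18−1·-4)/(63/8)=176/63
row 3: denom=8−3·8/21=48/7; d'=(0−3·176/63)/(48/7)=-11/9
row 4: denom=4−1·7/48=185/48; d'=(36−1·-11/9)/(185/48)=1072/111
back: M4=1072/111
back: M3=-11/9−7/48·1072/111=-292/111
back: M2=176/63−8/21·-292/111=1264/333
back: M1=-4−1/8·1264/333=-1490/333
M: M0=0, M1=-1490/333, M2=1264/333, M3=-292/111, M4=1072/111, M5=0
seg 0: a=-1, c=M0/2=0, d=(M1−M0)/(6·3)=-745/2997, b=Δ0−h0·(2M0+M1)/6=1189/333
seg 1: a=3, c=M1/2=-745/333, d=(M2−M1)/(6·1)=51/37, b=Δ1−h1·(2M1+M2)/6=-1046/333
seg 2: a=-1, c=M2/2=632/333, d=(M3−M2)/(6·3)=-1070/2997, b=Δ2−h2·(2M2+M3)/6=-1159/333
seg 3: a=-4, c=M3/2=-146/111, d=(M4−M3)/(6·1)=682/333, b=Δ3−h3·(2M3+M4)/6=-577/333
seg 4: a=-5, c=M4/2=536/111, d=(M5−M4)/(6·1)=-536/333, b=Δ4−h4·(2M4+M5)/6=593/333
t_q=35/4 → seg 4, τ=3/4; S=-5+593/333·τ+536/111·τ²+-536/333·τ³=-1445/888

  seg 0: a=-1 b=1189/333 c=0 d=-745/2997
  seg 1: a=3 b=-1046/333 c=-745/333 d=51/37
  seg 2: a=-1 b=-1159/333 c=632/333 d=-1070/2997
  seg 3: a=-4 b=-577/333 c=-146/111 d=682/333
  seg 4: a=-5 b=593/333 c=536/111 d=-536/333
S(35/4) = -1445/888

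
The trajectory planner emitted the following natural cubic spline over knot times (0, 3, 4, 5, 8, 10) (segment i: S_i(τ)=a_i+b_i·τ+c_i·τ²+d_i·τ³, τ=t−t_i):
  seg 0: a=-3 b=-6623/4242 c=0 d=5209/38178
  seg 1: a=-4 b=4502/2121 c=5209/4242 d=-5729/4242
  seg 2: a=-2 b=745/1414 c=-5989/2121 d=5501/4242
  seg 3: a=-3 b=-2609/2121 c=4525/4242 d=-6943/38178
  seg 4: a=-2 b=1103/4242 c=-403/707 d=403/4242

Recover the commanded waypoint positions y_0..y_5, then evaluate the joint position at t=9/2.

y_0=-3 y_1=-4 y_2=-2 y_3=-3 y_4=-2 y_5=-3
S(9/2) = -77387/33936

y_0 = S_0(0) = a_0 = -3
y_1 = S_1(0) = a_1 = -4
y_2 = S_2(0) = a_2 = -2
y_3 = S_3(0) = a_3 = -3
y_4 = S_4(0) = a_4 = -2
y_5 = S_4(2) = -3
t_q=9/2 is in segment 2 (τ=1/2); S_2(τ)=-77387/33936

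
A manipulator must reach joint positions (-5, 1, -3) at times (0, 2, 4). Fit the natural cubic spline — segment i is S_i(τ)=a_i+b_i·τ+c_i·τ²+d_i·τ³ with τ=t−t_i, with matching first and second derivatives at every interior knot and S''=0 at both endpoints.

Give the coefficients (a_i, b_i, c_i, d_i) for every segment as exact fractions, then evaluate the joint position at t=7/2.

Δ: Δ0=3, Δ1=-2
row 1: diag=8, rhs=-30; c'=1/4, d'=-15/4
back: M1=-15/4
M: M0=0, M1=-15/4, M2=0
seg 0: a=-5, c=M0/2=0, d=(M1−M0)/(6·2)=-5/16, b=Δ0−h0·(2M0+M1)/6=17/4
seg 1: a=1, c=M1/2=-15/8, d=(M2−M1)/(6·2)=5/16, b=Δ1−h1·(2M1+M2)/6=1/2
t_q=7/2 → seg 1, τ=3/2; S=1+1/2·τ+-15/8·τ²+5/16·τ³=-181/128

  seg 0: a=-5 b=17/4 c=0 d=-5/16
  seg 1: a=1 b=1/2 c=-15/8 d=5/16
S(7/2) = -181/128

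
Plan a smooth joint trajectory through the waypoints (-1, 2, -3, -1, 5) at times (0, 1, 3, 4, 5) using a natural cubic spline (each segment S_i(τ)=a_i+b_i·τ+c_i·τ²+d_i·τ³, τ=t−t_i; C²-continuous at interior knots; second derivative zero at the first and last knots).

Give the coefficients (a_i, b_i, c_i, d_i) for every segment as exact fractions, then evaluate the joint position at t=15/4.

  seg 0: a=-1 b=1041/244 c=0 d=-309/244
  seg 1: a=2 b=57/122 c=-927/244 d=565/488
  seg 2: a=-3 b=-51/61 c=192/61 d=-19/61
  seg 3: a=-1 b=276/61 c=135/61 d=-45/61
S(15/4) = -7761/3904

Δ: Δ0=3, Δ1=-5/2, Δ2=2, Δ3=6
row 1: diag=6, rhs=-33; c'=1/3, d'=-11/2
row 2: denom=6−2·1/3=16/3; d'=(27−2·-11/2)/(16/3)=57/8
row 3: denom=4−1·3/16=61/16; d'=(24−1·57/8)/(61/16)=270/61
back: M3=270/61
back: M2=57/8−3/16·270/61=384/61
back: M1=-11/2−1/3·384/61=-927/122
M: M0=0, M1=-927/122, M2=384/61, M3=270/61, M4=0
seg 0: a=-1, c=M0/2=0, d=(M1−M0)/(6·1)=-309/244, b=Δ0−h0·(2M0+M1)/6=1041/244
seg 1: a=2, c=M1/2=-927/244, d=(M2−M1)/(6·2)=565/488, b=Δ1−h1·(2M1+M2)/6=57/122
seg 2: a=-3, c=M2/2=192/61, d=(M3−M2)/(6·1)=-19/61, b=Δ2−h2·(2M2+M3)/6=-51/61
seg 3: a=-1, c=M3/2=135/61, d=(M4−M3)/(6·1)=-45/61, b=Δ3−h3·(2M3+M4)/6=276/61
t_q=15/4 → seg 2, τ=3/4; S=-3+-51/61·τ+192/61·τ²+-19/61·τ³=-7761/3904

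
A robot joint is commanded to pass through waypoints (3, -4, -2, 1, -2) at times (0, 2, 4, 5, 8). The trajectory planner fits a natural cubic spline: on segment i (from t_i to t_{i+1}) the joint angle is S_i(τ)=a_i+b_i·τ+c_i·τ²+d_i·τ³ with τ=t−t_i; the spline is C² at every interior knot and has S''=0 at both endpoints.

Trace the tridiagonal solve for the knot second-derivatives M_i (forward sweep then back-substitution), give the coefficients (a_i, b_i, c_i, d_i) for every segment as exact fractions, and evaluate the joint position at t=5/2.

  seg 0: a=3 b=-1547/344 c=0 d=343/1376
  seg 1: a=-4 b=-259/172 c=1029/688 d=-167/1376
  seg 2: a=-2 b=1039/344 c=33/43 d=-271/344
  seg 3: a=1 b=377/172 c=-549/344 d=61/344
S(5/2) = -48371/11008

Δ: Δ0=-7/2, Δ1=1, Δ2=3, Δ3=-1
row 1: diag=8, rhs=27; c'=1/4, d'=27/8
row 2: denom=6−2·1/4=11/2; d'=(12−2·27/8)/(11/2)=21/22
row 3: denom=8−1·2/11=86/11; d'=(-24−1·21/22)/(86/11)=-549/172
back: M3=-549/172
back: M2=21/22−2/11·-549/172=66/43
back: M1=27/8−1/4·66/43=1029/344
M: M0=0, M1=1029/344, M2=66/43, M3=-549/172, M4=0
seg 0: a=3, c=M0/2=0, d=(M1−M0)/(6·2)=343/1376, b=Δ0−h0·(2M0+M1)/6=-1547/344
seg 1: a=-4, c=M1/2=1029/688, d=(M2−M1)/(6·2)=-167/1376, b=Δ1−h1·(2M1+M2)/6=-259/172
seg 2: a=-2, c=M2/2=33/43, d=(M3−M2)/(6·1)=-271/344, b=Δ2−h2·(2M2+M3)/6=1039/344
seg 3: a=1, c=M3/2=-549/344, d=(M4−M3)/(6·3)=61/344, b=Δ3−h3·(2M3+M4)/6=377/172
t_q=5/2 → seg 1, τ=1/2; S=-4+-259/172·τ+1029/688·τ²+-167/1376·τ³=-48371/11008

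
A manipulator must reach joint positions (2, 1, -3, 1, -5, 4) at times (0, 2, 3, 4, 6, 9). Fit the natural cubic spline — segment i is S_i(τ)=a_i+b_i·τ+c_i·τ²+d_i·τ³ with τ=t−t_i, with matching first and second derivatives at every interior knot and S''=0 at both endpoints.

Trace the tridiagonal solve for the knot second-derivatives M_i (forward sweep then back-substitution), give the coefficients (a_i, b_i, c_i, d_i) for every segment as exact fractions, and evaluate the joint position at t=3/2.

Δ: Δ0=-1/2, Δ1=-4, Δ2=4, Δ3=-3, Δ4=3
row 1: diag=6, rhs=-21; c'=1/6, d'=-7/2
row 2: denom=4−1·1/6=23/6; d'=(48−1·-7/2)/(23/6)=309/23
row 3: denom=6−1·6/23=132/23; d'=(-42−1·309/23)/(132/23)=-425/44
row 4: denom=10−2·23/66=307/33; d'=(36−2·-425/44)/(307/33)=3651/614
back: M4=3651/614
back: M3=-425/44−23/66·3651/614=-7203/614
back: M2=309/23−6/23·-7203/614=5064/307
back: M1=-7/2−1/6·5064/307=-3837/614
M: M0=0, M1=-3837/614, M2=5064/307, M3=-7203/614, M4=3651/614, M5=0
seg 0: a=2, c=M0/2=0, d=(M1−M0)/(6·2)=-1279/2456, b=Δ0−h0·(2M0+M1)/6=486/307
seg 1: a=1, c=M1/2=-3837/1228, d=(M2−M1)/(6·1)=4655/1228, b=Δ1−h1·(2M1+M2)/6=-2865/614
seg 2: a=-3, c=M2/2=2532/307, d=(M3−M2)/(6·1)=-5777/1228, b=Δ2−h2·(2M2+M3)/6=561/1228
seg 3: a=1, c=M3/2=-7203/1228, d=(M4−M3)/(6·2)=1809/1228, b=Δ3−h3·(2M3+M4)/6=1743/614
seg 4: a=-5, c=M4/2=3651/1228, d=(M5−M4)/(6·3)=-1217/3684, b=Δ4−h4·(2M4+M5)/6=-1809/614
t_q=3/2 → seg 0, τ=3/2; S=2+486/307·τ+0·τ²+-1279/2456·τ³=51419/19648

  seg 0: a=2 b=486/307 c=0 d=-1279/2456
  seg 1: a=1 b=-2865/614 c=-3837/1228 d=4655/1228
  seg 2: a=-3 b=561/1228 c=2532/307 d=-5777/1228
  seg 3: a=1 b=1743/614 c=-7203/1228 d=1809/1228
  seg 4: a=-5 b=-1809/614 c=3651/1228 d=-1217/3684
S(3/2) = 51419/19648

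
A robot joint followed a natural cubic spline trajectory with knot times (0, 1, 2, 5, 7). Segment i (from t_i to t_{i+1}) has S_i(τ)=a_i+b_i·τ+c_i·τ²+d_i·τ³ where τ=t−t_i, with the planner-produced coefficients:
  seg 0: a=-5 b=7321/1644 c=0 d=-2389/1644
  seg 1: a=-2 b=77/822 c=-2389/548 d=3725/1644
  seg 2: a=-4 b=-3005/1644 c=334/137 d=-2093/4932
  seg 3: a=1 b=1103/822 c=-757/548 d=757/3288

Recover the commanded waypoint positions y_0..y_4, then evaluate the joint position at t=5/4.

y_0=-5 y_1=-2 y_2=-4 y_3=1 y_4=0
S(5/4) = -77637/35072

y_0 = S_0(0) = a_0 = -5
y_1 = S_1(0) = a_1 = -2
y_2 = S_2(0) = a_2 = -4
y_3 = S_3(0) = a_3 = 1
y_4 = S_3(2) = 0
t_q=5/4 is in segment 1 (τ=1/4); S_1(τ)=-77637/35072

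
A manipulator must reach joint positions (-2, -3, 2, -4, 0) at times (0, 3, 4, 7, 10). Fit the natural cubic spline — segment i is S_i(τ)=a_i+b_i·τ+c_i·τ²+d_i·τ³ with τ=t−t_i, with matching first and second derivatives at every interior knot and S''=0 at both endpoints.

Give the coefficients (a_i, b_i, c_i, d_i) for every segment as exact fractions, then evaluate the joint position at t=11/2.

Δ: Δ0=-1/3, Δ1=5, Δ2=-2, Δ3=4/3
row 1: diag=8, rhs=32; c'=1/8, d'=4
row 2: denom=8−1·1/8=63/8; d'=(-42−1·4)/(63/8)=-368/63
row 3: denom=12−3·8/21=76/7; d'=(20−3·-368/63)/(76/7)=197/57
back: M3=197/57
back: M2=-368/63−8/21·197/57=-136/19
back: M1=4−1/8·-136/19=93/19
M: M0=0, M1=93/19, M2=-136/19, M3=197/57, M4=0
seg 0: a=-2, c=M0/2=0, d=(M1−M0)/(6·3)=31/114, b=Δ0−h0·(2M0+M1)/6=-317/114
seg 1: a=-3, c=M1/2=93/38, d=(M2−M1)/(6·1)=-229/114, b=Δ1−h1·(2M1+M2)/6=260/57
seg 2: a=2, c=M2/2=-68/19, d=(M3−M2)/(6·3)=605/1026, b=Δ2−h2·(2M2+M3)/6=391/114
seg 3: a=-4, c=M3/2=197/114, d=(M4−M3)/(6·3)=-197/1026, b=Δ3−h3·(2M3+M4)/6=-121/57
t_q=11/2 → seg 2, τ=3/2; S=2+391/114·τ+-68/19·τ²+605/1026·τ³=329/304

  seg 0: a=-2 b=-317/114 c=0 d=31/114
  seg 1: a=-3 b=260/57 c=93/38 d=-229/114
  seg 2: a=2 b=391/114 c=-68/19 d=605/1026
  seg 3: a=-4 b=-121/57 c=197/114 d=-197/1026
S(11/2) = 329/304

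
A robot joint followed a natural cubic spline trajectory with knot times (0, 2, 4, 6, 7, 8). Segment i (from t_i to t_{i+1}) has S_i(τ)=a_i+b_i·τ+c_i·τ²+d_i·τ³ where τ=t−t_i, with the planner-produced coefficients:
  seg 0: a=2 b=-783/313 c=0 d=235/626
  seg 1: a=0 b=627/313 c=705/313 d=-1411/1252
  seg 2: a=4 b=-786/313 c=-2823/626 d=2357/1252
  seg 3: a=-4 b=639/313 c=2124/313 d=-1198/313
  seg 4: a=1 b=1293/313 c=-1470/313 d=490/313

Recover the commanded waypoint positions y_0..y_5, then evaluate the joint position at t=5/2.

y_0 = S_0(0) = a_0 = 2
y_1 = S_1(0) = a_1 = 0
y_2 = S_2(0) = a_2 = 4
y_3 = S_3(0) = a_3 = -4
y_4 = S_4(0) = a_4 = 1
y_5 = S_4(1) = 2
t_q=5/2 is in segment 1 (τ=1/2); S_1(τ)=14261/10016

y_0=2 y_1=0 y_2=4 y_3=-4 y_4=1 y_5=2
S(5/2) = 14261/10016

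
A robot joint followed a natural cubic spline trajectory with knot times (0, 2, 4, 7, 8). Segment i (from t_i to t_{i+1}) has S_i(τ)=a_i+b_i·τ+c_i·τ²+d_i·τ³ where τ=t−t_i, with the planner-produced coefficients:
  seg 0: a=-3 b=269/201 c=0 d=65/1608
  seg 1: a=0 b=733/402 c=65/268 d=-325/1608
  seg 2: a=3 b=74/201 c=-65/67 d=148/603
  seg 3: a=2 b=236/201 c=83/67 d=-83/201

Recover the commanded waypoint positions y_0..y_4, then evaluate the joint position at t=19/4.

y_0 = S_0(0) = a_0 = -3
y_1 = S_1(0) = a_1 = 0
y_2 = S_2(0) = a_2 = 3
y_3 = S_3(0) = a_3 = 2
y_4 = S_3(1) = 4
t_q=19/4 is in segment 2 (τ=3/4); S_2(τ)=1519/536

y_0=-3 y_1=0 y_2=3 y_3=2 y_4=4
S(19/4) = 1519/536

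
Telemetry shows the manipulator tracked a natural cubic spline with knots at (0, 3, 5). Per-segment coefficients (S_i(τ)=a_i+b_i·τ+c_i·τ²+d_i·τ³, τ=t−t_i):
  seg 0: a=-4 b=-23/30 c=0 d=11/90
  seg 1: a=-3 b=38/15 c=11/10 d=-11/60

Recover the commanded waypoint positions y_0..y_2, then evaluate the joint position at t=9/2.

y_0=-4 y_1=-3 y_2=5
S(9/2) = 85/32

y_0 = S_0(0) = a_0 = -4
y_1 = S_1(0) = a_1 = -3
y_2 = S_1(2) = 5
t_q=9/2 is in segment 1 (τ=3/2); S_1(τ)=85/32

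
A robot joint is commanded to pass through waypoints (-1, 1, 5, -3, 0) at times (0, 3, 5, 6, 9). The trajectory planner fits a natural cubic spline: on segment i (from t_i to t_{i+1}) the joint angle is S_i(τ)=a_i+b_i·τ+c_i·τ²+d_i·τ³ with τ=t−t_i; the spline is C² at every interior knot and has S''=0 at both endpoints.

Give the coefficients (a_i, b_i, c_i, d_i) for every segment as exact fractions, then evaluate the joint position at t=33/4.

  seg 0: a=-1 b=-215/219 c=0 d=361/1971
  seg 1: a=1 b=868/219 c=361/219 d=-96/73
  seg 2: a=5 b=-1144/219 c=-1367/219 d=253/73
  seg 3: a=-3 b=-1601/219 c=910/219 d=-910/1971
S(33/4) = -8577/2336

Δ: Δ0=2/3, Δ1=2, Δ2=-8, Δ3=1
row 1: diag=10, rhs=8; c'=1/5, d'=4/5
row 2: denom=6−2·1/5=28/5; d'=(-60−2·4/5)/(28/5)=-11
row 3: denom=8−1·5/28=219/28; d'=(54−1·-11)/(219/28)=1820/219
back: M3=1820/219
back: M2=-11−5/28·1820/219=-2734/219
back: M1=4/5−1/5·-2734/219=722/219
M: M0=0, M1=722/219, M2=-2734/219, M3=1820/219, M4=0
seg 0: a=-1, c=M0/2=0, d=(M1−M0)/(6·3)=361/1971, b=Δ0−h0·(2M0+M1)/6=-215/219
seg 1: a=1, c=M1/2=361/219, d=(M2−M1)/(6·2)=-96/73, b=Δ1−h1·(2M1+M2)/6=868/219
seg 2: a=5, c=M2/2=-1367/219, d=(M3−M2)/(6·1)=253/73, b=Δ2−h2·(2M2+M3)/6=-1144/219
seg 3: a=-3, c=M3/2=910/219, d=(M4−M3)/(6·3)=-910/1971, b=Δ3−h3·(2M3+M4)/6=-1601/219
t_q=33/4 → seg 3, τ=9/4; S=-3+-1601/219·τ+910/219·τ²+-910/1971·τ³=-8577/2336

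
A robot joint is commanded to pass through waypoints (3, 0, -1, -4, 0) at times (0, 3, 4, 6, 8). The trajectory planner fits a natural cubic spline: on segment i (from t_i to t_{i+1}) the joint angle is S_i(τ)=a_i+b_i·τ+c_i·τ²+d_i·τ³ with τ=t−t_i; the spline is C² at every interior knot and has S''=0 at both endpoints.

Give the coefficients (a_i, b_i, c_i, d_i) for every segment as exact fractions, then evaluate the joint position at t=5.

Δ: Δ0=-1, Δ1=-1, Δ2=-3/2, Δ3=2
row 1: diag=8, rhs=0; c'=1/8, d'=0
row 2: denom=6−1·1/8=47/8; d'=(-3−1·0)/(47/8)=-24/47
row 3: denom=8−2·16/47=344/47; d'=(21−2·-24/47)/(344/47)=1035/344
back: M3=1035/344
back: M2=-24/47−16/47·1035/344=-66/43
back: M1=0−1/8·-66/43=33/172
M: M0=0, M1=33/172, M2=-66/43, M3=1035/344, M4=0
seg 0: a=3, c=M0/2=0, d=(M1−M0)/(6·3)=11/1032, b=Δ0−h0·(2M0+M1)/6=-377/344
seg 1: a=0, c=M1/2=33/344, d=(M2−M1)/(6·1)=-99/344, b=Δ1−h1·(2M1+M2)/6=-139/172
seg 2: a=-1, c=M2/2=-33/43, d=(M3−M2)/(6·2)=521/1376, b=Δ2−h2·(2M2+M3)/6=-509/344
seg 3: a=-4, c=M3/2=1035/688, d=(M4−M3)/(6·2)=-345/1376, b=Δ3−h3·(2M3+M4)/6=-1/172
t_q=5 → seg 2, τ=1; S=-1+-509/344·τ+-33/43·τ²+521/1376·τ³=-3947/1376

  seg 0: a=3 b=-377/344 c=0 d=11/1032
  seg 1: a=0 b=-139/172 c=33/344 d=-99/344
  seg 2: a=-1 b=-509/344 c=-33/43 d=521/1376
  seg 3: a=-4 b=-1/172 c=1035/688 d=-345/1376
S(5) = -3947/1376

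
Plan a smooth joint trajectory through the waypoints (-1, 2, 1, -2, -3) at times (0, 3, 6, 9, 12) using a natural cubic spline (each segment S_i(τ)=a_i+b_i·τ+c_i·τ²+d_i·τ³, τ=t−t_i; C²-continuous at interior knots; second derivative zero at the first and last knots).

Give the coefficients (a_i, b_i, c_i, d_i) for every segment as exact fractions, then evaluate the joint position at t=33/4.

Δ: Δ0=1, Δ1=-1/3, Δ2=-1, Δ3=-1/3
row 1: diag=12, rhs=-8; c'=1/4, d'=-2/3
row 2: denom=12−3·1/4=45/4; d'=(-4−3·-2/3)/(45/4)=-8/45
row 3: denom=12−3·4/15=56/5; d'=(4−3·-8/45)/(56/5)=17/42
back: M3=17/42
back: M2=-8/45−4/15·17/42=-2/7
back: M1=-2/3−1/4·-2/7=-25/42
M: M0=0, M1=-25/42, M2=-2/7, M3=17/42, M4=0
seg 0: a=-1, c=M0/2=0, d=(M1−M0)/(6·3)=-25/756, b=Δ0−h0·(2M0+M1)/6=109/84
seg 1: a=2, c=M1/2=-25/84, d=(M2−M1)/(6·3)=13/756, b=Δ1−h1·(2M1+M2)/6=17/42
seg 2: a=1, c=M2/2=-1/7, d=(M3−M2)/(6·3)=29/756, b=Δ2−h2·(2M2+M3)/6=-11/12
seg 3: a=-2, c=M3/2=17/84, d=(M4−M3)/(6·3)=-17/756, b=Δ3−h3·(2M3+M4)/6=-31/42
t_q=33/4 → seg 2, τ=9/4; S=1+-11/12·τ+-1/7·τ²+29/756·τ³=-2417/1792

  seg 0: a=-1 b=109/84 c=0 d=-25/756
  seg 1: a=2 b=17/42 c=-25/84 d=13/756
  seg 2: a=1 b=-11/12 c=-1/7 d=29/756
  seg 3: a=-2 b=-31/42 c=17/84 d=-17/756
S(33/4) = -2417/1792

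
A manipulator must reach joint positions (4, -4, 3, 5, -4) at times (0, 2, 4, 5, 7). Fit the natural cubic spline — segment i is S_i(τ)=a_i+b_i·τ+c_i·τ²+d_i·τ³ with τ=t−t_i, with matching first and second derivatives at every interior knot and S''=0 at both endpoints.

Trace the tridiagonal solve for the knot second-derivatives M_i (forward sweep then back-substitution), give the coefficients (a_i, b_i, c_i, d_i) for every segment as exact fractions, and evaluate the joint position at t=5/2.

  seg 0: a=4 b=-1559/256 c=0 d=535/1024
  seg 1: a=-4 b=23/128 c=1605/512 d=-755/1024
  seg 2: a=3 b=991/256 c=-165/128 d=-149/256
  seg 3: a=5 b=-29/64 c=-777/256 d=259/512
S(5/2) = -26367/8192

Δ: Δ0=-4, Δ1=7/2, Δ2=2, Δ3=-9/2
row 1: diag=8, rhs=45; c'=1/4, d'=45/8
row 2: denom=6−2·1/4=11/2; d'=(-9−2·45/8)/(11/2)=-81/22
row 3: denom=6−1·2/11=64/11; d'=(-39−1·-81/22)/(64/11)=-777/128
back: M3=-777/128
back: M2=-81/22−2/11·-777/128=-165/64
back: M1=45/8−1/4·-165/64=1605/256
M: M0=0, M1=1605/256, M2=-165/64, M3=-777/128, M4=0
seg 0: a=4, c=M0/2=0, d=(M1−M0)/(6·2)=535/1024, b=Δ0−h0·(2M0+M1)/6=-1559/256
seg 1: a=-4, c=M1/2=1605/512, d=(M2−M1)/(6·2)=-755/1024, b=Δ1−h1·(2M1+M2)/6=23/128
seg 2: a=3, c=M2/2=-165/128, d=(M3−M2)/(6·1)=-149/256, b=Δ2−h2·(2M2+M3)/6=991/256
seg 3: a=5, c=M3/2=-777/256, d=(M4−M3)/(6·2)=259/512, b=Δ3−h3·(2M3+M4)/6=-29/64
t_q=5/2 → seg 1, τ=1/2; S=-4+23/128·τ+1605/512·τ²+-755/1024·τ³=-26367/8192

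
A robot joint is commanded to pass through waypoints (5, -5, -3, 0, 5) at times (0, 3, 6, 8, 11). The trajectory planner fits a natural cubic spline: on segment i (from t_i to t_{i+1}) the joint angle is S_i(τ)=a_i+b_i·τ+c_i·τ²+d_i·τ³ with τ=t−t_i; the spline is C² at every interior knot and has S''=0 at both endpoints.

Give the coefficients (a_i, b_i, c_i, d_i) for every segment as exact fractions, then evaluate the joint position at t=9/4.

Δ: Δ0=-10/3, Δ1=2/3, Δ2=3/2, Δ3=5/3
row 1: diag=12, rhs=24; c'=1/4, d'=2
row 2: denom=10−3·1/4=37/4; d'=(5−3·2)/(37/4)=-4/37
row 3: denom=10−2·8/37=354/37; d'=(1−2·-4/37)/(354/37)=15/118
back: M3=15/118
back: M2=-4/37−8/37·15/118=-8/59
back: M1=2−1/4·-8/59=120/59
M: M0=0, M1=120/59, M2=-8/59, M3=15/118, M4=0
seg 0: a=5, c=M0/2=0, d=(M1−M0)/(6·3)=20/177, b=Δ0−h0·(2M0+M1)/6=-770/177
seg 1: a=-5, c=M1/2=60/59, d=(M2−M1)/(6·3)=-64/531, b=Δ1−h1·(2M1+M2)/6=-230/177
seg 2: a=-3, c=M2/2=-4/59, d=(M3−M2)/(6·2)=31/1416, b=Δ2−h2·(2M2+M3)/6=274/177
seg 3: a=0, c=M3/2=15/236, d=(M4−M3)/(6·3)=-5/708, b=Δ3−h3·(2M3+M4)/6=545/354
t_q=9/4 → seg 0, τ=9/4; S=5+-770/177·τ+0·τ²+20/177·τ³=-3305/944

  seg 0: a=5 b=-770/177 c=0 d=20/177
  seg 1: a=-5 b=-230/177 c=60/59 d=-64/531
  seg 2: a=-3 b=274/177 c=-4/59 d=31/1416
  seg 3: a=0 b=545/354 c=15/236 d=-5/708
S(9/4) = -3305/944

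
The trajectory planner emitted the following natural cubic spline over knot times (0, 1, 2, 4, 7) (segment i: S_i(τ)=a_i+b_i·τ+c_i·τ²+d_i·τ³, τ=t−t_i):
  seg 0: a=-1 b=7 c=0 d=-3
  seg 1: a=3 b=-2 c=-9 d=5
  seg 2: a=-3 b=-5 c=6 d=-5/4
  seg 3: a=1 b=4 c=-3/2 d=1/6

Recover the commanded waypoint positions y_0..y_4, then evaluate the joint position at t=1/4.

y_0=-1 y_1=3 y_2=-3 y_3=1 y_4=4
S(1/4) = 45/64

y_0 = S_0(0) = a_0 = -1
y_1 = S_1(0) = a_1 = 3
y_2 = S_2(0) = a_2 = -3
y_3 = S_3(0) = a_3 = 1
y_4 = S_3(3) = 4
t_q=1/4 is in segment 0 (τ=1/4); S_0(τ)=45/64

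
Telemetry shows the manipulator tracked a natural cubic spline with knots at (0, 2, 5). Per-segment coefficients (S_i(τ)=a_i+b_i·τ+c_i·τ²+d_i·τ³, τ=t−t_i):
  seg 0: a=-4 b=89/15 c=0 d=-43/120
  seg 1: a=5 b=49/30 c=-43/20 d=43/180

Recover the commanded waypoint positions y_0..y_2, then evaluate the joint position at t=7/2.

y_0=-4 y_1=5 y_2=-3
S(7/2) = 547/160

y_0 = S_0(0) = a_0 = -4
y_1 = S_1(0) = a_1 = 5
y_2 = S_1(3) = -3
t_q=7/2 is in segment 1 (τ=3/2); S_1(τ)=547/160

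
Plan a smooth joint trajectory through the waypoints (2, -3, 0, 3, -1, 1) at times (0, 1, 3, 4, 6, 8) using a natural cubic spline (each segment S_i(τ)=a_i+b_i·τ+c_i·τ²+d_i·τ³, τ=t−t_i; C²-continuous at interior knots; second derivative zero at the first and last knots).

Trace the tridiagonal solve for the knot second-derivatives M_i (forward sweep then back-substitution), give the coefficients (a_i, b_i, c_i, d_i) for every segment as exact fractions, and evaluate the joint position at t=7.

  seg 0: a=2 b=-103/17 c=0 d=18/17
  seg 1: a=-3 b=-49/17 c=54/17 d=-67/136
  seg 2: a=0 b=133/34 c=15/68 d=-77/68
  seg 3: a=3 b=65/68 c=-54/17 d=231/272
  seg 4: a=-1 b=-53/34 c=261/136 d=-87/272
S(7) = -261/272

Δ: Δ0=-5, Δ1=3/2, Δ2=3, Δ3=-2, Δ4=1
row 1: diag=6, rhs=39; c'=1/3, d'=13/2
row 2: denom=6−2·1/3=16/3; d'=(9−2·13/2)/(16/3)=-3/4
row 3: denom=6−1·3/16=93/16; d'=(-30−1·-3/4)/(93/16)=-156/31
row 4: denom=8−2·32/93=680/93; d'=(18−2·-156/31)/(680/93)=261/68
back: M4=261/68
back: M3=-156/31−32/93·261/68=-108/17
back: M2=-3/4−3/16·-108/17=15/34
back: M1=13/2−1/3·15/34=108/17
M: M0=0, M1=108/17, M2=15/34, M3=-108/17, M4=261/68, M5=0
seg 0: a=2, c=M0/2=0, d=(M1−M0)/(6·1)=18/17, b=Δ0−h0·(2M0+M1)/6=-103/17
seg 1: a=-3, c=M1/2=54/17, d=(M2−M1)/(6·2)=-67/136, b=Δ1−h1·(2M1+M2)/6=-49/17
seg 2: a=0, c=M2/2=15/68, d=(M3−M2)/(6·1)=-77/68, b=Δ2−h2·(2M2+M3)/6=133/34
seg 3: a=3, c=M3/2=-54/17, d=(M4−M3)/(6·2)=231/272, b=Δ3−h3·(2M3+M4)/6=65/68
seg 4: a=-1, c=M4/2=261/136, d=(M5−M4)/(6·2)=-87/272, b=Δ4−h4·(2M4+M5)/6=-53/34
t_q=7 → seg 4, τ=1; S=-1+-53/34·τ+261/136·τ²+-87/272·τ³=-261/272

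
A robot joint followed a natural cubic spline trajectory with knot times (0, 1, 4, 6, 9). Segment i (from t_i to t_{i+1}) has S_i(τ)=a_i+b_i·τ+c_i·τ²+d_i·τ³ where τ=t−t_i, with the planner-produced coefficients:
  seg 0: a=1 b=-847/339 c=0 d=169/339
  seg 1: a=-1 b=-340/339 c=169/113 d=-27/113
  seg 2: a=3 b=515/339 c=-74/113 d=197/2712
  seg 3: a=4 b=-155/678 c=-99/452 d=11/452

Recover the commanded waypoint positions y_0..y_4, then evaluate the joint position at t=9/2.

y_0=1 y_1=-1 y_2=3 y_3=4 y_4=2
S(9/2) = 26071/7232

y_0 = S_0(0) = a_0 = 1
y_1 = S_1(0) = a_1 = -1
y_2 = S_2(0) = a_2 = 3
y_3 = S_3(0) = a_3 = 4
y_4 = S_3(3) = 2
t_q=9/2 is in segment 2 (τ=1/2); S_2(τ)=26071/7232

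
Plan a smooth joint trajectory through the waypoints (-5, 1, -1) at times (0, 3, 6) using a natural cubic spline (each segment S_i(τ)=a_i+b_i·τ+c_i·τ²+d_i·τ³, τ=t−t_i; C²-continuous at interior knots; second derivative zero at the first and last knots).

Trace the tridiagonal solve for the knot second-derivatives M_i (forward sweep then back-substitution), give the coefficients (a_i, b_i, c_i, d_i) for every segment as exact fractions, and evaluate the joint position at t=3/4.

  seg 0: a=-5 b=8/3 c=0 d=-2/27
  seg 1: a=1 b=2/3 c=-2/3 d=2/27
S(3/4) = -97/32

Δ: Δ0=2, Δ1=-2/3
row 1: diag=12, rhs=-16; c'=1/4, d'=-4/3
back: M1=-4/3
M: M0=0, M1=-4/3, M2=0
seg 0: a=-5, c=M0/2=0, d=(M1−M0)/(6·3)=-2/27, b=Δ0−h0·(2M0+M1)/6=8/3
seg 1: a=1, c=M1/2=-2/3, d=(M2−M1)/(6·3)=2/27, b=Δ1−h1·(2M1+M2)/6=2/3
t_q=3/4 → seg 0, τ=3/4; S=-5+8/3·τ+0·τ²+-2/27·τ³=-97/32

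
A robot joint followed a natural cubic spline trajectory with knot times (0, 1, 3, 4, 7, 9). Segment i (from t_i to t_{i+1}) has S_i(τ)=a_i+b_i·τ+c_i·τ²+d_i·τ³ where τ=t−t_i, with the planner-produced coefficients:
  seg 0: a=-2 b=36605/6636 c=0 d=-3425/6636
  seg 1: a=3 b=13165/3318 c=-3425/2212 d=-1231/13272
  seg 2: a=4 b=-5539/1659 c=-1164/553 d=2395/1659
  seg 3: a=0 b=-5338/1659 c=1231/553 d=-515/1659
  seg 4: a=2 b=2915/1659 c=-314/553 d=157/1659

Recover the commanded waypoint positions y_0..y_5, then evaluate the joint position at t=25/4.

y_0=-2 y_1=3 y_2=4 y_3=0 y_4=2 y_5=4
S(25/4) = 17475/35392

y_0 = S_0(0) = a_0 = -2
y_1 = S_1(0) = a_1 = 3
y_2 = S_2(0) = a_2 = 4
y_3 = S_3(0) = a_3 = 0
y_4 = S_4(0) = a_4 = 2
y_5 = S_4(2) = 4
t_q=25/4 is in segment 3 (τ=9/4); S_3(τ)=17475/35392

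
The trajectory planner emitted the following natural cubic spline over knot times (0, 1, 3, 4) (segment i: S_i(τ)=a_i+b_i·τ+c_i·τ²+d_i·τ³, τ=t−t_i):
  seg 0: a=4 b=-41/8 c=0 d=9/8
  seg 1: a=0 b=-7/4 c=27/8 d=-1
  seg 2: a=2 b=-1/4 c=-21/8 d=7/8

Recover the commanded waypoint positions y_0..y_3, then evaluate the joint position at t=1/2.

y_0 = S_0(0) = a_0 = 4
y_1 = S_1(0) = a_1 = 0
y_2 = S_2(0) = a_2 = 2
y_3 = S_2(1) = 0
t_q=1/2 is in segment 0 (τ=1/2); S_0(τ)=101/64

y_0=4 y_1=0 y_2=2 y_3=0
S(1/2) = 101/64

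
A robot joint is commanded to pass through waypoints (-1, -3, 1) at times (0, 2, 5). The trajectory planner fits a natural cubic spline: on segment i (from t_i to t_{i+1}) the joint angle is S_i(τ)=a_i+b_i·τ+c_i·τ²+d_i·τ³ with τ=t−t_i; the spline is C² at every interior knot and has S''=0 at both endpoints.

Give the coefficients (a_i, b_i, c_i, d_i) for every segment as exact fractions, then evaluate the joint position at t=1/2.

  seg 0: a=-1 b=-22/15 c=0 d=7/60
  seg 1: a=-3 b=-1/15 c=7/10 d=-7/90
S(1/2) = -55/32

Δ: Δ0=-1, Δ1=4/3
row 1: diag=10, rhs=14; c'=3/10, d'=7/5
back: M1=7/5
M: M0=0, M1=7/5, M2=0
seg 0: a=-1, c=M0/2=0, d=(M1−M0)/(6·2)=7/60, b=Δ0−h0·(2M0+M1)/6=-22/15
seg 1: a=-3, c=M1/2=7/10, d=(M2−M1)/(6·3)=-7/90, b=Δ1−h1·(2M1+M2)/6=-1/15
t_q=1/2 → seg 0, τ=1/2; S=-1+-22/15·τ+0·τ²+7/60·τ³=-55/32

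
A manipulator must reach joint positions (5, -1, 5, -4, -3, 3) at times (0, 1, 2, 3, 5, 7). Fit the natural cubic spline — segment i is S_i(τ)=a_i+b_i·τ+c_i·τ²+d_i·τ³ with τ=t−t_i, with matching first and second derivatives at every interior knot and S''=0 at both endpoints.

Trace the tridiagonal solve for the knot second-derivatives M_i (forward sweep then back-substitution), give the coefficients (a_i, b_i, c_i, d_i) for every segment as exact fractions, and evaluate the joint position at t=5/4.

  seg 0: a=5 b=-6515/628 c=0 d=2747/628
  seg 1: a=-1 b=863/314 c=8241/628 d=-6199/628
  seg 2: a=5 b=-389/628 c=-2589/157 d=5093/628
  seg 3: a=-4 b=-2911/314 c=4923/628 d=-1855/1256
  seg 4: a=-3 b=685/157 c=-321/314 d=107/628
S(5/4) = 14189/40192

Δ: Δ0=-6, Δ1=6, Δ2=-9, Δ3=1/2, Δ4=3
row 1: diag=4, rhs=72; c'=1/4, d'=18
row 2: denom=4−1·1/4=15/4; d'=(-90−1·18)/(15/4)=-144/5
row 3: denom=6−1·4/15=86/15; d'=(57−1·-144/5)/(86/15)=1287/86
row 4: denom=8−2·15/43=314/43; d'=(15−2·1287/86)/(314/43)=-321/157
back: M4=-321/157
back: M3=1287/86−15/43·-321/157=4923/314
back: M2=-144/5−4/15·4923/314=-5178/157
back: M1=18−1/4·-5178/157=8241/314
M: M0=0, M1=8241/314, M2=-5178/157, M3=4923/314, M4=-321/157, M5=0
seg 0: a=5, c=M0/2=0, d=(M1−M0)/(6·1)=2747/628, b=Δ0−h0·(2M0+M1)/6=-6515/628
seg 1: a=-1, c=M1/2=8241/628, d=(M2−M1)/(6·1)=-6199/628, b=Δ1−h1·(2M1+M2)/6=863/314
seg 2: a=5, c=M2/2=-2589/157, d=(M3−M2)/(6·1)=5093/628, b=Δ2−h2·(2M2+M3)/6=-389/628
seg 3: a=-4, c=M3/2=4923/628, d=(M4−M3)/(6·2)=-1855/1256, b=Δ3−h3·(2M3+M4)/6=-2911/314
seg 4: a=-3, c=M4/2=-321/314, d=(M5−M4)/(6·2)=107/628, b=Δ4−h4·(2M4+M5)/6=685/157
t_q=5/4 → seg 1, τ=1/4; S=-1+863/314·τ+8241/628·τ²+-6199/628·τ³=14189/40192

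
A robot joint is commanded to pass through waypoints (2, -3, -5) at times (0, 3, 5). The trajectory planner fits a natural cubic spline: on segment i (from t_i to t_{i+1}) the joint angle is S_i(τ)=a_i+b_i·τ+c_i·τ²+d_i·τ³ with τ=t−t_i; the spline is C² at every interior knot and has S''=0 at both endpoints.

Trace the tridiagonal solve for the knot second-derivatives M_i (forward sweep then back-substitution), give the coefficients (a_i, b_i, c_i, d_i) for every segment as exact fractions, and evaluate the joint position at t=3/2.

Δ: Δ0=-5/3, Δ1=-1
row 1: diag=10, rhs=4; c'=1/5, d'=2/5
back: M1=2/5
M: M0=0, M1=2/5, M2=0
seg 0: a=2, c=M0/2=0, d=(M1−M0)/(6·3)=1/45, b=Δ0−h0·(2M0+M1)/6=-28/15
seg 1: a=-3, c=M1/2=1/5, d=(M2−M1)/(6·2)=-1/30, b=Δ1−h1·(2M1+M2)/6=-19/15
t_q=3/2 → seg 0, τ=3/2; S=2+-28/15·τ+0·τ²+1/45·τ³=-29/40

  seg 0: a=2 b=-28/15 c=0 d=1/45
  seg 1: a=-3 b=-19/15 c=1/5 d=-1/30
S(3/2) = -29/40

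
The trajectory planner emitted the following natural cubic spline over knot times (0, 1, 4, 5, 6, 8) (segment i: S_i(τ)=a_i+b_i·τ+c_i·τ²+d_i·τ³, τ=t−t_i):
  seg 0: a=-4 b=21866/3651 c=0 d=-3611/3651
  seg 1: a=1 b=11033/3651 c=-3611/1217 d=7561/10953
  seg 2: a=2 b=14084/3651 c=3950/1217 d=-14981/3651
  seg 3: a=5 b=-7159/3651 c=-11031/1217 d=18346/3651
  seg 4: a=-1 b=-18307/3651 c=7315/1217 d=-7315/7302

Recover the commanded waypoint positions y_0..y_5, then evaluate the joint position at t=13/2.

y_0 = S_0(0) = a_0 = -4
y_1 = S_1(0) = a_1 = 1
y_2 = S_2(0) = a_2 = 2
y_3 = S_3(0) = a_3 = 5
y_4 = S_4(0) = a_4 = -1
y_5 = S_4(2) = 5
t_q=13/2 is in segment 4 (τ=1/2); S_4(τ)=-41469/19472

y_0=-4 y_1=1 y_2=2 y_3=5 y_4=-1 y_5=5
S(13/2) = -41469/19472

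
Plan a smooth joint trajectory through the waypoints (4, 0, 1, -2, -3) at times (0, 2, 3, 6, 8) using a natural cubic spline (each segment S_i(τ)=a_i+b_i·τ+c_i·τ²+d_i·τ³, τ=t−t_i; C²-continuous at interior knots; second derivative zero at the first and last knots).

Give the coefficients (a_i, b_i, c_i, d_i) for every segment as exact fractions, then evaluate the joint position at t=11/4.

  seg 0: a=4 b=-1301/416 c=0 d=469/1664
  seg 1: a=0 b=53/208 c=1407/832 d=-787/832
  seg 2: a=1 b=665/832 c=-477/416 d=35/192
  seg 3: a=-2 b=-241/208 c=411/832 d=-137/1664
S(11/4) = 39579/53248

Δ: Δ0=-2, Δ1=1, Δ2=-1, Δ3=-1/2
row 1: diag=6, rhs=18; c'=1/6, d'=3
row 2: denom=8−1·1/6=47/6; d'=(-12−1·3)/(47/6)=-90/47
row 3: denom=10−3·18/47=416/47; d'=(3−3·-90/47)/(416/47)=411/416
back: M3=411/416
back: M2=-90/47−18/47·411/416=-477/208
back: M1=3−1/6·-477/208=1407/416
M: M0=0, M1=1407/416, M2=-477/208, M3=411/416, M4=0
seg 0: a=4, c=M0/2=0, d=(M1−M0)/(6·2)=469/1664, b=Δ0−h0·(2M0+M1)/6=-1301/416
seg 1: a=0, c=M1/2=1407/832, d=(M2−M1)/(6·1)=-787/832, b=Δ1−h1·(2M1+M2)/6=53/208
seg 2: a=1, c=M2/2=-477/416, d=(M3−M2)/(6·3)=35/192, b=Δ2−h2·(2M2+M3)/6=665/832
seg 3: a=-2, c=M3/2=411/832, d=(M4−M3)/(6·2)=-137/1664, b=Δ3−h3·(2M3+M4)/6=-241/208
t_q=11/4 → seg 1, τ=3/4; S=0+53/208·τ+1407/832·τ²+-787/832·τ³=39579/53248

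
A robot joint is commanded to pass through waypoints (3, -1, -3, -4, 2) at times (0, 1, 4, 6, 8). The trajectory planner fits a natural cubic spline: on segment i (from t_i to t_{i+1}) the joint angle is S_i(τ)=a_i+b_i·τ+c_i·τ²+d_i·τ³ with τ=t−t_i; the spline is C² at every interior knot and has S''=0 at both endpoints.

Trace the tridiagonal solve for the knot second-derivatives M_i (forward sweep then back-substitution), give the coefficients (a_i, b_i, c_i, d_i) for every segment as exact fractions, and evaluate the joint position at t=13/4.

Δ: Δ0=-4, Δ1=-2/3, Δ2=-1/2, Δ3=3
row 1: diag=8, rhs=20; c'=3/8, d'=5/2
row 2: denom=10−3·3/8=71/8; d'=(1−3·5/2)/(71/8)=-52/71
row 3: denom=8−2·16/71=536/71; d'=(21−2·-52/71)/(536/71)=1595/536
back: M3=1595/536
back: M2=-52/71−16/71·1595/536=-94/67
back: M1=5/2−3/8·-94/67=811/268
M: M0=0, M1=811/268, M2=-94/67, M3=1595/536, M4=0
seg 0: a=3, c=M0/2=0, d=(M1−M0)/(6·1)=811/1608, b=Δ0−h0·(2M0+M1)/6=-7243/1608
seg 1: a=-1, c=M1/2=811/536, d=(M2−M1)/(6·3)=-1187/4824, b=Δ1−h1·(2M1+M2)/6=-2405/804
seg 2: a=-3, c=M2/2=-47/67, d=(M3−M2)/(6·2)=2347/6432, b=Δ2−h2·(2M2+M3)/6=-895/1608
seg 3: a=-4, c=M3/2=1595/1072, d=(M4−M3)/(6·2)=-1595/6432, b=Δ3−h3·(2M3+M4)/6=817/804
t_q=13/4 → seg 1, τ=9/4; S=-1+-2405/804·τ+811/536·τ²+-1187/4824·τ³=-98567/34304

  seg 0: a=3 b=-7243/1608 c=0 d=811/1608
  seg 1: a=-1 b=-2405/804 c=811/536 d=-1187/4824
  seg 2: a=-3 b=-895/1608 c=-47/67 d=2347/6432
  seg 3: a=-4 b=817/804 c=1595/1072 d=-1595/6432
S(13/4) = -98567/34304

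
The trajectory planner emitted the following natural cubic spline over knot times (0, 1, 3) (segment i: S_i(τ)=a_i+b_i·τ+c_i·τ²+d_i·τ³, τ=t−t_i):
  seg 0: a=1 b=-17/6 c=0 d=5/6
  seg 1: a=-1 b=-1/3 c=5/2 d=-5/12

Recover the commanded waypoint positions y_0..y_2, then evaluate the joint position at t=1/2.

y_0 = S_0(0) = a_0 = 1
y_1 = S_1(0) = a_1 = -1
y_2 = S_1(2) = 5
t_q=1/2 is in segment 0 (τ=1/2); S_0(τ)=-5/16

y_0=1 y_1=-1 y_2=5
S(1/2) = -5/16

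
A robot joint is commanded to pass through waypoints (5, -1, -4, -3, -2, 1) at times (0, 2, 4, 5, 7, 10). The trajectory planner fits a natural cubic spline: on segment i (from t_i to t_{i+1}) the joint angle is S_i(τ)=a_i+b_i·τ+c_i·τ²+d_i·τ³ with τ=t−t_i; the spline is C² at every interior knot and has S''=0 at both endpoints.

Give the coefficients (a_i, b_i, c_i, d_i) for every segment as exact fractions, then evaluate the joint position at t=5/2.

  seg 0: a=5 b=-3773/1192 c=0 d=197/4768
  seg 1: a=-1 b=-1591/596 c=591/2384 d=803/4768
  seg 2: a=-4 b=409/1192 c=375/298 d=-717/1192
  seg 3: a=-3 b=629/596 c=-651/1192 d=20/149
  seg 4: a=-2 b=287/596 c=309/1192 d=-103/3576
S(5/2) = -85889/38144

Δ: Δ0=-3, Δ1=-3/2, Δ2=1, Δ3=1/2, Δ4=1
row 1: diag=8, rhs=9; c'=1/4, d'=9/8
row 2: denom=6−2·1/4=11/2; d'=(15−2·9/8)/(11/2)=51/22
row 3: denom=6−1·2/11=64/11; d'=(-3−1·51/22)/(64/11)=-117/128
row 4: denom=10−2·11/32=149/16; d'=(3−2·-117/128)/(149/16)=309/596
back: M4=309/596
back: M3=-117/128−11/32·309/596=-651/596
back: M2=51/22−2/11·-651/596=375/149
back: M1=9/8−1/4·375/149=591/1192
M: M0=0, M1=591/1192, M2=375/149, M3=-651/596, M4=309/596, M5=0
seg 0: a=5, c=M0/2=0, d=(M1−M0)/(6·2)=197/4768, b=Δ0−h0·(2M0+M1)/6=-3773/1192
seg 1: a=-1, c=M1/2=591/2384, d=(M2−M1)/(6·2)=803/4768, b=Δ1−h1·(2M1+M2)/6=-1591/596
seg 2: a=-4, c=M2/2=375/298, d=(M3−M2)/(6·1)=-717/1192, b=Δ2−h2·(2M2+M3)/6=409/1192
seg 3: a=-3, c=M3/2=-651/1192, d=(M4−M3)/(6·2)=20/149, b=Δ3−h3·(2M3+M4)/6=629/596
seg 4: a=-2, c=M4/2=309/1192, d=(M5−M4)/(6·3)=-103/3576, b=Δ4−h4·(2M4+M5)/6=287/596
t_q=5/2 → seg 1, τ=1/2; S=-1+-1591/596·τ+591/2384·τ²+803/4768·τ³=-85889/38144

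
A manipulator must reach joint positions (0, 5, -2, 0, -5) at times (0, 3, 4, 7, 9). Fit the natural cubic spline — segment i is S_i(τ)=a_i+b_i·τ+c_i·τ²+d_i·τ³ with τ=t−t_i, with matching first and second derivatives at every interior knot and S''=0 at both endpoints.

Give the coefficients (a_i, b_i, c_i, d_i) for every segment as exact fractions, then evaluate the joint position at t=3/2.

  seg 0: a=0 b=2023/372 c=0 d=-1403/3348
  seg 1: a=5 b=-1093/186 c=-1403/372 d=985/372
  seg 2: a=-2 b=-679/124 c=388/93 d=-2371/3348
  seg 3: a=0 b=27/62 c=-273/124 d=91/248
S(3/2) = 6689/992

Δ: Δ0=5/3, Δ1=-7, Δ2=2/3, Δ3=-5/2
row 1: diag=8, rhs=-52; c'=1/8, d'=-13/2
row 2: denom=8−1·1/8=63/8; d'=(46−1·-13/2)/(63/8)=20/3
row 3: denom=10−3·8/21=62/7; d'=(-19−3·20/3)/(62/7)=-273/62
back: M3=-273/62
back: M2=20/3−8/21·-273/62=776/93
back: M1=-13/2−1/8·776/93=-1403/186
M: M0=0, M1=-1403/186, M2=776/93, M3=-273/62, M4=0
seg 0: a=0, c=M0/2=0, d=(M1−M0)/(6·3)=-1403/3348, b=Δ0−h0·(2M0+M1)/6=2023/372
seg 1: a=5, c=M1/2=-1403/372, d=(M2−M1)/(6·1)=985/372, b=Δ1−h1·(2M1+M2)/6=-1093/186
seg 2: a=-2, c=M2/2=388/93, d=(M3−M2)/(6·3)=-2371/3348, b=Δ2−h2·(2M2+M3)/6=-679/124
seg 3: a=0, c=M3/2=-273/124, d=(M4−M3)/(6·2)=91/248, b=Δ3−h3·(2M3+M4)/6=27/62
t_q=3/2 → seg 0, τ=3/2; S=0+2023/372·τ+0·τ²+-1403/3348·τ³=6689/992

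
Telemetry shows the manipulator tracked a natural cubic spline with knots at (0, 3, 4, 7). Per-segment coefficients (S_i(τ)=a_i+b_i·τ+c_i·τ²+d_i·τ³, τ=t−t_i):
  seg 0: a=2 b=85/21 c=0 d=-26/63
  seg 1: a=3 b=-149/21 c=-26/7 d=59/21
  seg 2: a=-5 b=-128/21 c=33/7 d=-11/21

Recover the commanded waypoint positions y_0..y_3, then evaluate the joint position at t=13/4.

y_0 = S_0(0) = a_0 = 2
y_1 = S_1(0) = a_1 = 3
y_2 = S_2(0) = a_2 = -5
y_3 = S_2(3) = 5
t_q=13/4 is in segment 1 (τ=1/4); S_1(τ)=465/448

y_0=2 y_1=3 y_2=-5 y_3=5
S(13/4) = 465/448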